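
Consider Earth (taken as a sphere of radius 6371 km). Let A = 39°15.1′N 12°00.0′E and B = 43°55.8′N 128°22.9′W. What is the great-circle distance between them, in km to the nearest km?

9948 km

With latitudes φ₁ = 39.252°, φ₂ = 43.930° and longitude difference Δλ = -140.382°:
cos c = sin φ₁ sin φ₂ + cos φ₁ cos φ₂ cos Δλ = (0.6327)(0.6938) + (0.7744)(0.7202)(-0.7703) = 0.00938,
so c = arccos(0.00938) = 1.56142 rad.
Distance = R·c = 6371 × 1.5614 ≈ 9948 km.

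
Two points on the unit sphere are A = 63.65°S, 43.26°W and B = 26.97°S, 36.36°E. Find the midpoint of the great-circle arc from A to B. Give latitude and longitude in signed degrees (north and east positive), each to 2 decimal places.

Central angle δ = 1.0728 rad. Interpolating on the sphere with fraction f = 0.5:
P = [sin((1−f)δ)·A + sin(fδ)·B] / sin δ = 0.5817·A + 0.5817·B in Cartesian coordinates,
giving P = (0.6055, 0.1304, -0.7851), i.e. latitude -51.73°, longitude 12.15°.

-51.73°, 12.15°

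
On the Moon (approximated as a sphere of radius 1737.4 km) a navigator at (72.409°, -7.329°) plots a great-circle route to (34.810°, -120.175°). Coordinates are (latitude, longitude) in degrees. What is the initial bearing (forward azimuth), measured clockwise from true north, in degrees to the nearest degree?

302°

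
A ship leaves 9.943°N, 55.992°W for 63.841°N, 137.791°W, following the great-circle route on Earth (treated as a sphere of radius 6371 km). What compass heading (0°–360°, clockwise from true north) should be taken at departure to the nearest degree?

Δλ = -81.799° = -1.4277 rad.
y = sin Δλ · cos φ₂ = (-0.9898)(0.4409) = -0.4364
x = cos φ₁ sin φ₂ − sin φ₁ cos φ₂ cos Δλ = (0.9850)(0.8976) − (0.1727)(0.4409)(0.1426) = 0.8732
θ = atan2(y, x) = -26.55°; adding 360° gives 333°.

333°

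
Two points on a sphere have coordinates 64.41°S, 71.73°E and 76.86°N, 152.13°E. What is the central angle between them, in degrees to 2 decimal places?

In radians: φ₁ = -1.1242, φ₂ = 1.3415, Δλ = 80.400° = 1.4032 rad.
Haversine: a = sin²(Δφ/2) + cos φ₁ cos φ₂ sin²(Δλ/2) = 0.8901 + (0.4319)(0.2273)(0.4166) = 0.93096.
Central angle c = 2·arcsin(√a) = 2.60984 rad.
So the angular separation is 149.53°.

149.53°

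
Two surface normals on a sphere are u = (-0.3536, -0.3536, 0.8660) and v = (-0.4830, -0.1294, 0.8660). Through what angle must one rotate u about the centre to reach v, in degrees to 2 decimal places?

u·v = 0.9665; |u| = 1.0000, |v| = 1.0000.
cos θ = (u·v)/(|u||v|) = 0.9665, so θ = 14.87°.

14.87°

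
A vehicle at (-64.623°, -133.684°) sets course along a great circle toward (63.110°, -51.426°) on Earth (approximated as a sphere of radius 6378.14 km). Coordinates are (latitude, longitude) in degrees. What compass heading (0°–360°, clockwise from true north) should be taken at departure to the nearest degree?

With φ₁ = -1.1279, φ₂ = 1.1015, Δλ = 1.4357 rad, the forward-azimuth formula gives
θ = atan2( sin Δλ cos φ₂ , cos φ₁ sin φ₂ − sin φ₁ cos φ₂ cos Δλ ) = atan2(0.4482, 0.4373) = 45.70°.
So the initial bearing is 46°.

46°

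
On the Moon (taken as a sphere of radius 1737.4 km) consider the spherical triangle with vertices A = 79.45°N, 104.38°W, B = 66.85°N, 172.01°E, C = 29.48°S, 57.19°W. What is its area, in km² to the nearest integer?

1261136 km²

Side lengths (central angles): a = 2.3133, b = 1.9557, c = 0.4228 rad; semiperimeter s = 2.3459.
By l'Huilier's theorem, tan(E/4) = √[tan(s/2) tan((s−a)/2) tan((s−b)/2) tan((s−c)/2)], giving spherical excess E = 0.4178 rad.
Area = E·R² = 0.4178 × (1737.4)² ≈ 1261136 km².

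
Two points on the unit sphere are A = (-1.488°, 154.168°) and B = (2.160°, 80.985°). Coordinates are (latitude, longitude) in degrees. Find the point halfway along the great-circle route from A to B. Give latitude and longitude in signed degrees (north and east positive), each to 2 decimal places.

The central angle between A and B is δ = 1.2786 rad.
With f = 0.5, the slerp weights are sin((1−f)δ)/sin δ = 0.6230 and sin(fδ)/sin δ = 0.6230.
Weighted sum of the unit vectors: (0.6230)·(-0.8998,0.4356,-0.0260) + (0.6230)·(0.1566,0.9869,0.0377) = (-0.4630, 0.8863, 0.0073).
Converting back: φ = atan2(z, √(x²+y²)) = 0.42°, λ = atan2(y, x) = 117.58°.

0.42°, 117.58°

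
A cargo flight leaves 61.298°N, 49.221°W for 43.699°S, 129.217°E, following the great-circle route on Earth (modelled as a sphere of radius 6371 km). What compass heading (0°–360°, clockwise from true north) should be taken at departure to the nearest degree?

4°

Δλ = 178.438° = 3.1143 rad.
y = sin Δλ · cos φ₂ = (0.0273)(0.7230) = 0.0197
x = cos φ₁ sin φ₂ − sin φ₁ cos φ₂ cos Δλ = (0.4803)(-0.6909) − (0.8771)(0.7230)(-0.9996) = 0.3021
θ = atan2(y, x) = 3.73°, so the bearing is 4°.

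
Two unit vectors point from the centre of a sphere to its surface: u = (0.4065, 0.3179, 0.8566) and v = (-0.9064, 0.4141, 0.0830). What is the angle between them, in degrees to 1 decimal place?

u·v = -0.1657; |u| = 1.0000, |v| = 1.0000.
cos θ = (u·v)/(|u||v|) = -0.1657, so θ = 99.5°.

99.5°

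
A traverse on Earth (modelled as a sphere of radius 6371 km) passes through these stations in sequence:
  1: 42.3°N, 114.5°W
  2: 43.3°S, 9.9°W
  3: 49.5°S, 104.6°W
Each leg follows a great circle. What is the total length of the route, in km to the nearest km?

Leg 1→2: central angle 2.2109 rad, distance 14085.4 km.
Leg 2→3: central angle 1.0670 rad, distance 6797.7 km.
Total: 14085.4 + 6797.7 ≈ 20883 km.

20883 km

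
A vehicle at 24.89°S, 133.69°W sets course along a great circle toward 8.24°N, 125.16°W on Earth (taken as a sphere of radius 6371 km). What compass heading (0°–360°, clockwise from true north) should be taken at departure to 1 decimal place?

Δλ = 8.530° = 0.1489 rad.
y = sin Δλ · cos φ₂ = (0.1483)(0.9897) = 0.1468
x = cos φ₁ sin φ₂ − sin φ₁ cos φ₂ cos Δλ = (0.9071)(0.1433) − (-0.4209)(0.9897)(0.9889) = 0.5419
θ = atan2(y, x) = 15.16°, so the bearing is 15.2°.

15.2°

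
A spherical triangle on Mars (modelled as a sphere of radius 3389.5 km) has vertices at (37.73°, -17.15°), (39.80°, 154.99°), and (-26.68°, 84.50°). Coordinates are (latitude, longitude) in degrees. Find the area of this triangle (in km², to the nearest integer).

28183390 km²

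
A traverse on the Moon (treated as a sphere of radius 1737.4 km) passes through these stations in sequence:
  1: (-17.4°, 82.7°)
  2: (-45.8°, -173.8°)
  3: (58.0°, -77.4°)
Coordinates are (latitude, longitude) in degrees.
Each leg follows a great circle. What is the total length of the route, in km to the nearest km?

Leg 1→2: central angle 1.5117 rad, distance 2626.4 km.
Leg 2→3: central angle 2.2773 rad, distance 3956.5 km.
Total: 2626.4 + 3956.5 ≈ 6583 km.

6583 km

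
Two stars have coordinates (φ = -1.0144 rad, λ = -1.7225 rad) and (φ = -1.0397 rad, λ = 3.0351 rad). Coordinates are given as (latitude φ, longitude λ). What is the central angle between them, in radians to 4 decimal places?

Let φ₁ = -1.0144 rad, φ₂ = -1.0397 rad, and Δλ = -1.5256 rad.
Haversine: a = sin²(Δφ/2) + cos φ₁ cos φ₂ sin²(Δλ/2) = 0.0002 + (0.5281)(0.5065)(0.4774) = 0.12786.
Central angle c = 2·arcsin(√a) = 0.73134 rad.
So the angular separation is 0.7313 rad.

0.7313 rad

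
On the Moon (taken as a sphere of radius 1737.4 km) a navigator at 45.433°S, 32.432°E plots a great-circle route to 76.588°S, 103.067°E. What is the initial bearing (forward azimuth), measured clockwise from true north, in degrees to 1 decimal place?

Δλ = 70.635° = 1.2328 rad.
y = sin Δλ · cos φ₂ = (0.9434)(0.2320) = 0.2188
x = cos φ₁ sin φ₂ − sin φ₁ cos φ₂ cos Δλ = (0.7017)(-0.9727) − (-0.7124)(0.2320)(0.3316) = -0.6278
θ = atan2(y, x) = 160.78°, so the bearing is 160.8°.

160.8°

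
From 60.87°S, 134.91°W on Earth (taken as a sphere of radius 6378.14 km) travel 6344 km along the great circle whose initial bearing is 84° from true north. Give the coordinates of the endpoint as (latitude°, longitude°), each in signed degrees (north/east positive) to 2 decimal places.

Angular distance δ = d/R = 6344/6378.14 = 0.99465 rad; initial bearing θ = 1.4661 rad.
sin φ₂ = sin φ₁ cos δ + cos φ₁ sin δ cos θ = (-0.8735)(0.5448) + (0.4868)(0.8386)(0.1045) = -0.4332, so φ₂ = -25.67°.
Δλ = atan2(sin θ sin δ cos φ₁, cos δ − sin φ₁ sin φ₂) = atan2(0.4060, 0.1664) = 67.716°.
λ₂ = -134.910° + 67.716° = -67.19°.

-25.67°, -67.19°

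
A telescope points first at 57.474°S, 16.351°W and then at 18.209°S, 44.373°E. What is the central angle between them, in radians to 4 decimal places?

1.0318 rad

Let φ₁ = -1.0031 rad, φ₂ = -0.3178 rad, and Δλ = 1.0598 rad.
cos c = sin φ₁ sin φ₂ + cos φ₁ cos φ₂ cos Δλ = (-0.8431)(-0.3125) + (0.5377)(0.9499)(0.4890) = 0.51324,
so c = arccos(0.51324) = 1.03184 rad.
So the angular separation is 1.0318 rad.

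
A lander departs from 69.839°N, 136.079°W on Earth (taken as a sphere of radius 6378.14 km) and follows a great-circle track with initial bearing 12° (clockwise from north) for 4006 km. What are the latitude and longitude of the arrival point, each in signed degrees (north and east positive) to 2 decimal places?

73.27°, 18.81°

Angular distance δ = d/R = 4006/6378.14 = 0.62808 rad; initial bearing θ = 0.2094 rad.
sin φ₂ = sin φ₁ cos δ + cos φ₁ sin δ cos θ = (0.9387)(0.8092) + (0.3447)(0.5876)(0.9781) = 0.9577, so φ₂ = 73.27°.
Δλ = atan2(sin θ sin δ cos φ₁, cos δ − sin φ₁ sin φ₂) = atan2(0.0421, -0.0898) = 154.888°.
λ₂ = -136.079° + 154.888° = 18.81°.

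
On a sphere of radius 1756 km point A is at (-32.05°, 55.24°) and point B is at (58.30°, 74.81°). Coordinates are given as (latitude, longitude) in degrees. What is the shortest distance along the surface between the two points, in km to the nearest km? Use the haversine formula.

2814 km

Let φ₁ = -0.5594 rad, φ₂ = 1.0175 rad, and Δλ = 0.3416 rad.
Haversine: a = sin²(Δφ/2) + cos φ₁ cos φ₂ sin²(Δλ/2) = 0.5031 + (0.8476)(0.5255)(0.0289) = 0.51592.
Central angle c = 2·arcsin(√a) = 1.60264 rad.
Distance = R·c = 1756 × 1.6026 ≈ 2814 km.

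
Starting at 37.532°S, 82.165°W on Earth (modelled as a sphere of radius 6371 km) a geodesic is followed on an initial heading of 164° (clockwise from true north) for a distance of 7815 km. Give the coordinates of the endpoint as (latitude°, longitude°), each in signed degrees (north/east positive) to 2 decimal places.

Angular distance δ = d/R = 7815/6371 = 1.22665 rad; initial bearing θ = 2.8623 rad.
sin φ₂ = sin φ₁ cos δ + cos φ₁ sin δ cos θ = (-0.6092)(0.3374) + (0.7930)(0.9414)(-0.9613) = -0.9231, so φ₂ = -67.39°.
Δλ = atan2(sin θ sin δ cos φ₁, cos δ − sin φ₁ sin φ₂) = atan2(0.2058, -0.2250) = 137.555°.
λ₂ = -82.165° + 137.555° = 55.39°.

-67.39°, 55.39°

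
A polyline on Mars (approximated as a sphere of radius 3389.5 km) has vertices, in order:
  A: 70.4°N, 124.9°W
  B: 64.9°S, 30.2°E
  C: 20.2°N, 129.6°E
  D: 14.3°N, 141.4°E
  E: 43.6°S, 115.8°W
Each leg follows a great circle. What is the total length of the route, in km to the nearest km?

23846 km

Leg A→B: central angle 2.9525 rad, distance 10007.4 km.
Leg B→C: central angle 1.9581 rad, distance 6637.1 km.
Leg C→D: central angle 0.2219 rad, distance 752.1 km.
Leg D→E: central angle 1.9027 rad, distance 6449.1 km.
Total: 10007.4 + 6637.1 + 752.1 + 6449.1 ≈ 23846 km.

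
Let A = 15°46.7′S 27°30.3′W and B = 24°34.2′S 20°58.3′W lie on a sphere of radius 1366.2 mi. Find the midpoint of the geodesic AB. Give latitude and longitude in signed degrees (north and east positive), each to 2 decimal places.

-20.20°, -24.33°

The central angle between A and B is δ = 0.1870 rad.
With f = 0.5, the slerp weights are sin((1−f)δ)/sin δ = 0.5022 and sin(fδ)/sin δ = 0.5022.
Weighted sum of the unit vectors: (0.5022)·(0.8536,-0.4444,-0.2719) + (0.5022)·(0.8492,-0.3255,-0.4158) = (0.8551, -0.3867, -0.3454).
Converting back: φ = atan2(z, √(x²+y²)) = -20.20°, λ = atan2(y, x) = -24.33°.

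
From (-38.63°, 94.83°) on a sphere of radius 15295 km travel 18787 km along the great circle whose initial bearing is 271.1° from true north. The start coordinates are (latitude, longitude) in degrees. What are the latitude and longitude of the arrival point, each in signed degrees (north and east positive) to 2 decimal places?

Angular distance δ = d/R = 18787/15295 = 1.22831 rad; initial bearing θ = 4.7316 rad.
sin φ₂ = sin φ₁ cos δ + cos φ₁ sin δ cos θ = (-0.6243)(0.3358) + (0.7812)(0.9419)(0.0192) = -0.1955, so φ₂ = -11.28°.
Δλ = atan2(sin θ sin δ cos φ₁, cos δ − sin φ₁ sin φ₂) = atan2(-0.7357, 0.2138) = -73.798°.
λ₂ = 94.830° − 73.798° = 21.03°.

-11.28°, 21.03°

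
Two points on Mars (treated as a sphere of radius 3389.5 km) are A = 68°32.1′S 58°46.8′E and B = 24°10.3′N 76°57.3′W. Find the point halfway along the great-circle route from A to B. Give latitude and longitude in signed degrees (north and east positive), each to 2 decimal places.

Central angle δ = 2.2397 rad. Interpolating on the sphere with fraction f = 0.5:
P = [sin((1−f)δ)·A + sin(fδ)·B] / sin δ = 1.1473·A + 1.1473·B in Cartesian coordinates,
giving P = (0.4539, -0.6607, -0.5979), i.e. latitude -36.72°, longitude -55.51°.

-36.72°, -55.51°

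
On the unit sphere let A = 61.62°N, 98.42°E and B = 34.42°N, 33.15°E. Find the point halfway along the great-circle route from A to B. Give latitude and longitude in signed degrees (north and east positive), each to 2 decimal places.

52.44°, 56.02°

Central angle δ = 0.8482 rad. Interpolating on the sphere with fraction f = 0.5:
P = [sin((1−f)δ)·A + sin(fδ)·B] / sin δ = 0.5486·A + 0.5486·B in Cartesian coordinates,
giving P = (0.3407, 0.5054, 0.7928), i.e. latitude 52.44°, longitude 56.02°.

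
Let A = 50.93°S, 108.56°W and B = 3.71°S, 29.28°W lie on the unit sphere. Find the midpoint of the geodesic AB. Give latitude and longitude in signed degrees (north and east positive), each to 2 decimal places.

The central angle between A and B is δ = 1.4028 rad.
With f = 0.5, the slerp weights are sin((1−f)δ)/sin δ = 0.6545 and sin(fδ)/sin δ = 0.6545.
Weighted sum of the unit vectors: (0.6545)·(-0.2006,-0.5975,-0.7764) + (0.6545)·(0.8704,-0.4881,-0.0647) = (0.4384, -0.7105, -0.5505).
Converting back: φ = atan2(z, √(x²+y²)) = -33.40°, λ = atan2(y, x) = -58.32°.

-33.40°, -58.32°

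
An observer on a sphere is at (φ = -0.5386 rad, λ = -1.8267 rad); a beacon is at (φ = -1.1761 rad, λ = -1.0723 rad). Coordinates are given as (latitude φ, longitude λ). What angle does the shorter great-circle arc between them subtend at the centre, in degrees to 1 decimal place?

44.4°

With latitudes φ₁ = -30.860°, φ₂ = -67.386° and longitude difference Δλ = 43.224°:
cos c = sin φ₁ sin φ₂ + cos φ₁ cos φ₂ cos Δλ = (-0.5129)(-0.9231) + (0.8584)(0.3845)(0.7287) = 0.71403,
so c = arccos(0.71403) = 0.77556 rad.
So the angular separation is 44.4°.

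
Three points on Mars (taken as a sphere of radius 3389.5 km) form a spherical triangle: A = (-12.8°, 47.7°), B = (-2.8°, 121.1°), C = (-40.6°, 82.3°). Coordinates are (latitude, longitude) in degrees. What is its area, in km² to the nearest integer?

Side lengths (central angles): a = 0.8985, b = 0.7172, c = 1.2775 rad; semiperimeter s = 1.4466.
By l'Huilier's theorem, tan(E/4) = √[tan(s/2) tan((s−a)/2) tan((s−b)/2) tan((s−c)/2)], giving spherical excess E = 0.3575 rad.
Area = E·R² = 0.3575 × (3389.5)² ≈ 4107284 km².

4107284 km²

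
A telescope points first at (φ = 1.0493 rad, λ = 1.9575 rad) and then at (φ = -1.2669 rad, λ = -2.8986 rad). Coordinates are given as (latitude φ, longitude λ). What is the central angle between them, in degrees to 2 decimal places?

In radians: φ₁ = 1.0493, φ₂ = -1.2669, Δλ = 81.766° = 1.4271 rad.
Haversine: a = sin²(Δφ/2) + cos φ₁ cos φ₂ sin²(Δλ/2) = 0.8391 + (0.4982)(0.2992)(0.4284) = 0.90300.
Central angle c = 2·arcsin(√a) = 2.50815 rad.
So the angular separation is 143.71°.

143.71°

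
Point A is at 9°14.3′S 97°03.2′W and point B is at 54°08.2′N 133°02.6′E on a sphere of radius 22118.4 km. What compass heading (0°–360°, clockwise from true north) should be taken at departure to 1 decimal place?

328.7°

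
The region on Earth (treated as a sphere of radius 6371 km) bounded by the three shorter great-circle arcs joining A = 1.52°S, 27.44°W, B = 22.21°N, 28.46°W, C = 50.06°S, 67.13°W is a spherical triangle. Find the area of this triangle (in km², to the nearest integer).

Side lengths (central angles): a = 1.3957, b = 1.0307, c = 0.4145 rad; semiperimeter s = 1.4205.
By l'Huilier's theorem, tan(E/4) = √[tan(s/2) tan((s−a)/2) tan((s−b)/2) tan((s−c)/2)], giving spherical excess E = 0.1361 rad.
Area = E·R² = 0.1361 × (6371)² ≈ 5522698 km².

5522698 km²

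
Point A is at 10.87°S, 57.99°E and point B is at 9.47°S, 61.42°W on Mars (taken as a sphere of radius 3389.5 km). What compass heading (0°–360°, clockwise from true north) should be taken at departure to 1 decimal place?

Δλ = -119.410° = -2.0841 rad.
y = sin Δλ · cos φ₂ = (-0.8711)(0.9864) = -0.8593
x = cos φ₁ sin φ₂ − sin φ₁ cos φ₂ cos Δλ = (0.9821)(-0.1645) − (-0.1886)(0.9864)(-0.4911) = -0.2529
θ = atan2(y, x) = -106.40°; adding 360° gives 253.6°.

253.6°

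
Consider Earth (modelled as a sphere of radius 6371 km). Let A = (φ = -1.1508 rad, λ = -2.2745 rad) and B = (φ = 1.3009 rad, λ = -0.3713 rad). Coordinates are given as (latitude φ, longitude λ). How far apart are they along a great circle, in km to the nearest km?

17377 km

With latitudes φ₁ = -65.936°, φ₂ = 74.536° and longitude difference Δλ = 109.045°:
cos c = sin φ₁ sin φ₂ + cos φ₁ cos φ₂ cos Δλ = (-0.9131)(0.9638) + (0.4078)(0.2666)(-0.3263) = -0.91551,
so c = arccos(-0.91551) = 2.72758 rad.
Distance = R·c = 6371 × 2.7276 ≈ 17377 km.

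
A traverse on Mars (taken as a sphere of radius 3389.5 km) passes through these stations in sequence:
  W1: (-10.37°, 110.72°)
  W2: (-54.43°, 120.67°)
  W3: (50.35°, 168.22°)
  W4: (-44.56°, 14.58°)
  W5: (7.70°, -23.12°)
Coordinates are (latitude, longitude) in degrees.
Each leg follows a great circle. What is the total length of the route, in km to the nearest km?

22511 km

Leg W1→W2: central angle 0.7813 rad, distance 2648.2 km.
Leg W2→W3: central angle 1.9560 rad, distance 6629.9 km.
Leg W3→W4: central angle 2.8165 rad, distance 9546.6 km.
Leg W4→W5: central angle 1.0875 rad, distance 3686.2 km.
Total: 2648.2 + 6629.9 + 9546.6 + 3686.2 ≈ 22511 km.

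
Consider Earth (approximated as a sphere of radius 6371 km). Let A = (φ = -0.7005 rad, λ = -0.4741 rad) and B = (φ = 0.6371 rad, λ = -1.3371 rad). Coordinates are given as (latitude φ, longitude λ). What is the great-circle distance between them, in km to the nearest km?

9905 km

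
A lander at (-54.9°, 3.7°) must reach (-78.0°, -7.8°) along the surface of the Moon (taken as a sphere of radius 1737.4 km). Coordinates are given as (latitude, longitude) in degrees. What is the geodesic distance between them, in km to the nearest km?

711 km

With latitudes φ₁ = -54.900°, φ₂ = -78.000° and longitude difference Δλ = -11.500°:
cos c = sin φ₁ sin φ₂ + cos φ₁ cos φ₂ cos Δλ = (-0.8181)(-0.9781) + (0.5750)(0.2079)(0.9799) = 0.91742,
so c = arccos(0.91742) = 0.40925 rad.
Distance = R·c = 1737.4 × 0.4092 ≈ 711 km.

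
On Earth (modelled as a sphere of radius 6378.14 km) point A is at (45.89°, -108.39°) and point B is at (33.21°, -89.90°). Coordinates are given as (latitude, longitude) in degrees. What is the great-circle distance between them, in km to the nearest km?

In radians: φ₁ = 0.8009, φ₂ = 0.5796, Δλ = 18.490° = 0.3227 rad.
Haversine: a = sin²(Δφ/2) + cos φ₁ cos φ₂ sin²(Δλ/2) = 0.0122 + (0.6960)(0.8367)(0.0258) = 0.02723.
Central angle c = 2·arcsin(√a) = 0.33152 rad.
Distance = R·c = 6378.14 × 0.3315 ≈ 2114 km.

2114 km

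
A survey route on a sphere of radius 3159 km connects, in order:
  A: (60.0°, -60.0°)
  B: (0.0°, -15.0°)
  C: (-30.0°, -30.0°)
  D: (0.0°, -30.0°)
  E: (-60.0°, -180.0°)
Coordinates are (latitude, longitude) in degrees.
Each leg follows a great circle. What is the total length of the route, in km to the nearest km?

13683 km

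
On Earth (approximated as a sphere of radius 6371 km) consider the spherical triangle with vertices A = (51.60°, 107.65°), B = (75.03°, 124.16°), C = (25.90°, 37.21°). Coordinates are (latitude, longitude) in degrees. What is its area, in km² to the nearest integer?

Side lengths (central angles): a = 1.1215, b = 1.0129, c = 0.4253 rad; semiperimeter s = 1.2798.
By l'Huilier's theorem, tan(E/4) = √[tan(s/2) tan((s−a)/2) tan((s−b)/2) tan((s−c)/2)], giving spherical excess E = 0.2401 rad.
Area = E·R² = 0.2401 × (6371)² ≈ 9743999 km².

9743999 km²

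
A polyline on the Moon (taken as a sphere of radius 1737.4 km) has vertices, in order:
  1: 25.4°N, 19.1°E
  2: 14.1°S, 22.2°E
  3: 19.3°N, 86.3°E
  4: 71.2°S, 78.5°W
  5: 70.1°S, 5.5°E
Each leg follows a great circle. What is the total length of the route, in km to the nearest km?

Leg 1→2: central angle 0.6914 rad, distance 1201.3 km.
Leg 2→3: central angle 1.2458 rad, distance 2164.4 km.
Leg 3→4: central angle 2.2223 rad, distance 3861.1 km.
Leg 4→5: central angle 0.4474 rad, distance 777.3 km.
Total: 1201.3 + 2164.4 + 3861.1 + 777.3 ≈ 8004 km.

8004 km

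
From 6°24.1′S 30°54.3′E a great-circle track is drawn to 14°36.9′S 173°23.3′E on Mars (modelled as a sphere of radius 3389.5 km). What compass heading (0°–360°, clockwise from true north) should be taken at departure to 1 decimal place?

Δλ = 142.483° = 2.4868 rad.
y = sin Δλ · cos φ₂ = (0.6090)(0.9676) = 0.5893
x = cos φ₁ sin φ₂ − sin φ₁ cos φ₂ cos Δλ = (0.9938)(-0.2523) − (-0.1115)(0.9676)(-0.7932) = -0.3363
θ = atan2(y, x) = 119.71°, so the bearing is 119.7°.

119.7°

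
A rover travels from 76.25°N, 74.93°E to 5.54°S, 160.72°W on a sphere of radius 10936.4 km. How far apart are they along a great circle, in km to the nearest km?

19686 km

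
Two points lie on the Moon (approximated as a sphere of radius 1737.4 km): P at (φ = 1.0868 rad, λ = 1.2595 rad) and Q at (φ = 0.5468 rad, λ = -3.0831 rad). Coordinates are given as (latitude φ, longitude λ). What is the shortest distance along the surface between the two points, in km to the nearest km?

2169 km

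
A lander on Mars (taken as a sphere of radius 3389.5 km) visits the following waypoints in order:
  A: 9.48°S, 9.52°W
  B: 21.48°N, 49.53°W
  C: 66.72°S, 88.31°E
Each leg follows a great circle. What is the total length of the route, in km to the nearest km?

10502 km

Leg A→B: central angle 0.8728 rad, distance 2958.3 km.
Leg B→C: central angle 2.2256 rad, distance 7543.6 km.
Total: 2958.3 + 7543.6 ≈ 10502 km.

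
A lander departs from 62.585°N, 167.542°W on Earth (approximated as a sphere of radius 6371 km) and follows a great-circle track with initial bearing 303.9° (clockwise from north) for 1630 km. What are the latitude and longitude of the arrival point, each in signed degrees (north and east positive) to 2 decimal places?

67.49°, 159.19°

Angular distance δ = d/R = 1630/6371 = 0.25585 rad; initial bearing θ = 5.3041 rad.
sin φ₂ = sin φ₁ cos δ + cos φ₁ sin δ cos θ = (0.8877)(0.9674) + (0.4604)(0.2531)(0.5577) = 0.9238, so φ₂ = 67.49°.
Δλ = atan2(sin θ sin δ cos φ₁, cos δ − sin φ₁ sin φ₂) = atan2(-0.0967, 0.1474) = -33.268°.
λ₂ = -167.542° − 33.268° = -200.81° → 159.19° after wrapping to (−180°, 180°].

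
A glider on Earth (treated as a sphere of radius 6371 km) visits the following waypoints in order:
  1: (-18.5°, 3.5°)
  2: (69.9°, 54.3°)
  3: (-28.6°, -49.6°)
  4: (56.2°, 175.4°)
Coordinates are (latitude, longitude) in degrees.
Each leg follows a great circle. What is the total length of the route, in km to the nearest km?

Leg 1→2: central angle 1.6629 rad, distance 10594.5 km.
Leg 2→3: central angle 2.1200 rad, distance 13506.6 km.
Leg 3→4: central angle 2.4086 rad, distance 15344.9 km.
Total: 10594.5 + 13506.6 + 15344.9 ≈ 39446 km.

39446 km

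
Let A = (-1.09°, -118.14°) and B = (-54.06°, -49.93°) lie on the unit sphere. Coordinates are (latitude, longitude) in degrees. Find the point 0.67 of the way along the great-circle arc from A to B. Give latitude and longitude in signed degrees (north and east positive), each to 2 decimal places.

Central angle δ = 1.3354 rad. Interpolating on the sphere with fraction f = 0.67:
P = [sin((1−f)δ)·A + sin(fδ)·B] / sin δ = 0.4387·A + 0.8022·B in Cartesian coordinates,
giving P = (0.0962, -0.7470, -0.6578), i.e. latitude -41.13°, longitude -82.66°.

-41.13°, -82.66°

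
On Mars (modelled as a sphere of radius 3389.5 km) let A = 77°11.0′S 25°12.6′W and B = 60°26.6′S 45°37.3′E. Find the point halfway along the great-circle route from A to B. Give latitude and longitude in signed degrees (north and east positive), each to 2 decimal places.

-71.88°, 25.31°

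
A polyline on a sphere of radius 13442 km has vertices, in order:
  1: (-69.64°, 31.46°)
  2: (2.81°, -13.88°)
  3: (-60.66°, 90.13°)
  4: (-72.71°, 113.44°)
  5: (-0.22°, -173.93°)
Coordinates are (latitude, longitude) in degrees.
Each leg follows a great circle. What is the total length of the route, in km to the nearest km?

65105 km

Leg 1→2: central angle 1.3712 rad, distance 18431.4 km.
Leg 2→3: central angle 1.7327 rad, distance 23291.2 km.
Leg 3→4: central angle 0.2612 rad, distance 3511.1 km.
Leg 4→5: central angle 1.4783 rad, distance 19870.9 km.
Total: 18431.4 + 23291.2 + 3511.1 + 19870.9 ≈ 65105 km.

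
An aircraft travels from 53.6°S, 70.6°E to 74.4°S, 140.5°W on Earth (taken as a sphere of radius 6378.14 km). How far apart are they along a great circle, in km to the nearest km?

With latitudes φ₁ = -53.600°, φ₂ = -74.400° and longitude difference Δλ = 148.900°:
cos c = sin φ₁ sin φ₂ + cos φ₁ cos φ₂ cos Δλ = (-0.8049)(-0.9632) + (0.5934)(0.2689)(-0.8563) = 0.63860,
so c = arccos(0.63860) = 0.87812 rad.
Distance = R·c = 6378.14 × 0.8781 ≈ 5601 km.

5601 km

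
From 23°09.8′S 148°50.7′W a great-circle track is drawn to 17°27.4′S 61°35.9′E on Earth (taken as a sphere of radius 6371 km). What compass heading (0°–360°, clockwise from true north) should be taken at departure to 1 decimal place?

Δλ = -149.557° = -2.6103 rad.
y = sin Δλ · cos φ₂ = (-0.5067)(0.9539) = -0.4834
x = cos φ₁ sin φ₂ − sin φ₁ cos φ₂ cos Δλ = (0.9194)(-0.3000) − (-0.3934)(0.9539)(-0.8621) = -0.5993
θ = atan2(y, x) = -141.11°; adding 360° gives 218.9°.

218.9°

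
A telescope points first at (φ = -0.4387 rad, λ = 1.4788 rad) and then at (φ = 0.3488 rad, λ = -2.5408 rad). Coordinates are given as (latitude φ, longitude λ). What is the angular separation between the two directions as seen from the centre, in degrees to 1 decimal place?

133.5°

In radians: φ₁ = -0.4387, φ₂ = 0.3488, Δλ = 129.694° = 2.2636 rad.
cos c = sin φ₁ sin φ₂ + cos φ₁ cos φ₂ cos Δλ = (-0.4248)(0.3418) + (0.9053)(0.9398)(-0.6387) = -0.68856,
so c = arccos(-0.68856) = 2.33030 rad.
So the angular separation is 133.5°.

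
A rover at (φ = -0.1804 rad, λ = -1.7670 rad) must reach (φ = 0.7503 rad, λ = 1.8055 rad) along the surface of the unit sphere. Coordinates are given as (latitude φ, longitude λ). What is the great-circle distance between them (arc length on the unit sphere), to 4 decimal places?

2.4594

Let φ₁ = -0.1804 rad, φ₂ = 0.7503 rad, and Δλ = -2.7107 rad.
Haversine: a = sin²(Δφ/2) + cos φ₁ cos φ₂ sin²(Δλ/2) = 0.2014 + (0.9838)(0.7315)(0.9543) = 0.88809.
Central angle c = 2·arcsin(√a) = 2.45937 rad.
On the unit sphere the arc length equals the central angle: 2.4594.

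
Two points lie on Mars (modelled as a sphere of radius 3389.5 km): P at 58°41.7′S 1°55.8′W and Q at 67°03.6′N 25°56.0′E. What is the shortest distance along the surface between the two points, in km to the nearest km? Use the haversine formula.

7539 km

Let φ₁ = -1.0244 rad, φ₂ = 1.1704 rad, and Δλ = 0.4863 rad.
Haversine: a = sin²(Δφ/2) + cos φ₁ cos φ₂ sin²(Δλ/2) = 0.7922 + (0.5196)(0.3898)(0.0580) = 0.80390.
Central angle c = 2·arcsin(√a) = 2.22408 rad.
Distance = R·c = 3389.5 × 2.2241 ≈ 7539 km.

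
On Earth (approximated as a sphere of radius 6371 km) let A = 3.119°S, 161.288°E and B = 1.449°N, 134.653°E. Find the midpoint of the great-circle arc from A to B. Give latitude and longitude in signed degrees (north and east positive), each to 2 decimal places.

Central angle δ = 0.4715 rad. Interpolating on the sphere with fraction f = 0.5:
P = [sin((1−f)δ)·A + sin(fδ)·B] / sin δ = 0.5142·A + 0.5142·B in Cartesian coordinates,
giving P = (-0.8476, 0.5304, -0.0150), i.e. latitude -0.86°, longitude 147.96°.

-0.86°, 147.96°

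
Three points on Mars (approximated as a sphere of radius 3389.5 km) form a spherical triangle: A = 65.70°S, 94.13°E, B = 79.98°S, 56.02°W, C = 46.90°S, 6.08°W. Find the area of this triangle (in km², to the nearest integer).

Side lengths (central angles): a = 0.6509, b = 0.9076, c = 0.5819 rad; semiperimeter s = 1.0702.
By l'Huilier's theorem, tan(E/4) = √[tan(s/2) tan((s−a)/2) tan((s−b)/2) tan((s−c)/2)], giving spherical excess E = 0.2022 rad.
Area = E·R² = 0.2022 × (3389.5)² ≈ 2323439 km².

2323439 km²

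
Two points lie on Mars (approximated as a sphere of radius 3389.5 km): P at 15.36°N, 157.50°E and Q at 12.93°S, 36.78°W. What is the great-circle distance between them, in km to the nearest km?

Let φ₁ = 0.2681 rad, φ₂ = -0.2257 rad, and Δλ = 2.8924 rad.
cos c = sin φ₁ sin φ₂ + cos φ₁ cos φ₂ cos Δλ = (0.2649)(-0.2238) + (0.9643)(0.9746)(-0.9691) = -0.97006,
so c = arccos(-0.97006) = 2.89628 rad.
Distance = R·c = 3389.5 × 2.8963 ≈ 9817 km.

9817 km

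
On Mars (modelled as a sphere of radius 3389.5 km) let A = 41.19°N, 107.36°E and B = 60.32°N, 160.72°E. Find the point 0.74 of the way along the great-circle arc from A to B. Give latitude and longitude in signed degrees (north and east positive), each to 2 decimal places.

57.94°, 142.28°

Central angle δ = 0.6526 rad. Interpolating on the sphere with fraction f = 0.74:
P = [sin((1−f)δ)·A + sin(fδ)·B] / sin δ = 0.2781·A + 0.7647·B in Cartesian coordinates,
giving P = (-0.4198, 0.3248, 0.8475), i.e. latitude 57.94°, longitude 142.28°.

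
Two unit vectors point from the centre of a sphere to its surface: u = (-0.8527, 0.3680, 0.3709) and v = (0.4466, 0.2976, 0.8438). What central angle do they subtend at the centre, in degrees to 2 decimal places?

u·v = 0.0417; |u| = 1.0000, |v| = 1.0000.
cos θ = (u·v)/(|u||v|) = 0.0417, so θ = 87.61°.

87.61°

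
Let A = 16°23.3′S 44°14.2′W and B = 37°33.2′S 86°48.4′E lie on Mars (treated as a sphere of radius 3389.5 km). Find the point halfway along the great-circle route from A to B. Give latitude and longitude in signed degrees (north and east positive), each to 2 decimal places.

The central angle between A and B is δ = 1.9044 rad.
With f = 0.5, the slerp weights are sin((1−f)δ)/sin δ = 0.8622 and sin(fδ)/sin δ = 0.8622.
Weighted sum of the unit vectors: (0.8622)·(0.6874,-0.6693,-0.2821) + (0.8622)·(0.0442,0.7916,-0.6095) = (0.6307, 0.1054, -0.7688).
Converting back: φ = atan2(z, √(x²+y²)) = -50.25°, λ = atan2(y, x) = 9.49°.

-50.25°, 9.49°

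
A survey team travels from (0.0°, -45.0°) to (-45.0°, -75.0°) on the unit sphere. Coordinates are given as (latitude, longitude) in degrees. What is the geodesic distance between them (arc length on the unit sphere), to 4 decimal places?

0.9117

Let φ₁ = 0.0000 rad, φ₂ = -0.7854 rad, and Δλ = -0.5236 rad.
cos c = sin φ₁ sin φ₂ + cos φ₁ cos φ₂ cos Δλ = (0.0000)(-0.7071) + (1.0000)(0.7071)(0.8660) = 0.61237,
so c = arccos(0.61237) = 0.91174 rad.
On the unit sphere the arc length equals the central angle: 0.9117.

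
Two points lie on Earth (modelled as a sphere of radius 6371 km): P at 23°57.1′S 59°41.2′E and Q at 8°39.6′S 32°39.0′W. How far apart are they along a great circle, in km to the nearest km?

9853 km

With latitudes φ₁ = -23.952°, φ₂ = -8.660° and longitude difference Δλ = -92.337°:
Haversine: a = sin²(Δφ/2) + cos φ₁ cos φ₂ sin²(Δλ/2) = 0.0177 + (0.9139)(0.9886)(0.5204) = 0.48785.
Central angle c = 2·arcsin(√a) = 1.54650 rad.
Distance = R·c = 6371 × 1.5465 ≈ 9853 km.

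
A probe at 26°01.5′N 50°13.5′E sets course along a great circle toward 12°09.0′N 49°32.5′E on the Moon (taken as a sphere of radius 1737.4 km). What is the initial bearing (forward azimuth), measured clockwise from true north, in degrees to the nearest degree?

183°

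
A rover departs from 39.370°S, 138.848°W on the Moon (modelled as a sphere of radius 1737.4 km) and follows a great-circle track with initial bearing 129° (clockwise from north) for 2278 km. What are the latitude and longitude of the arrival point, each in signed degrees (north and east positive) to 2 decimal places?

Angular distance δ = d/R = 2278/1737.4 = 1.31115 rad; initial bearing θ = 2.2515 rad.
sin φ₂ = sin φ₁ cos δ + cos φ₁ sin δ cos θ = (-0.6343)(0.2567) + (0.7731)(0.9665)(-0.6293) = -0.6331, so φ₂ = -39.28°.
Δλ = atan2(sin θ sin δ cos φ₁, cos δ − sin φ₁ sin φ₂) = atan2(0.5806, -0.1448) = 104.005°.
λ₂ = -138.848° + 104.005° = -34.84°.

-39.28°, -34.84°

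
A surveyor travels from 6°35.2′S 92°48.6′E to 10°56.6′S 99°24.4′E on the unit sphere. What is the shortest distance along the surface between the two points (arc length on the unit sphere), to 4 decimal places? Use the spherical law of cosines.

In radians: φ₁ = -0.1150, φ₂ = -0.1910, Δλ = 6.597° = 0.1151 rad.
cos c = sin φ₁ sin φ₂ + cos φ₁ cos φ₂ cos Δλ = (-0.1147)(-0.1898) + (0.9934)(0.9818)(0.9934) = 0.99065,
so c = arccos(0.99065) = 0.13683 rad.
On the unit sphere the arc length equals the central angle: 0.1368.

0.1368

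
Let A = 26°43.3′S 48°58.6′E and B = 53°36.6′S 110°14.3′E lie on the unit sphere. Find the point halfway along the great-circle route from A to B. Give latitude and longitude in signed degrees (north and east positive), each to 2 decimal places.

The central angle between A and B is δ = 0.9062 rad.
With f = 0.5, the slerp weights are sin((1−f)δ)/sin δ = 0.5561 and sin(fδ)/sin δ = 0.5561.
Weighted sum of the unit vectors: (0.5561)·(0.5863,0.6739,-0.4497) + (0.5561)·(-0.2052,0.5567,-0.8050) = (0.2119, 0.6843, -0.6977).
Converting back: φ = atan2(z, √(x²+y²)) = -44.24°, λ = atan2(y, x) = 72.79°.

-44.24°, 72.79°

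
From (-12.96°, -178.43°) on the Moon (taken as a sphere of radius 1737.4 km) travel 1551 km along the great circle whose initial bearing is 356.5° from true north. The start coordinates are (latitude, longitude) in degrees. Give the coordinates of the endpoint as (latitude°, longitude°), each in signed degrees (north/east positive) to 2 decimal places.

Angular distance δ = d/R = 1551/1737.4 = 0.89271 rad; initial bearing θ = 6.2221 rad.
sin φ₂ = sin φ₁ cos δ + cos φ₁ sin δ cos θ = (-0.2243)(0.6273) + (0.9745)(0.7788)(0.9981) = 0.6168, so φ₂ = 38.09°.
Δλ = atan2(sin θ sin δ cos φ₁, cos δ − sin φ₁ sin φ₂) = atan2(-0.0463, 0.7656) = -3.463°.
λ₂ = -178.430° − 3.463° = -181.89° → 178.11° after wrapping to (−180°, 180°].

38.09°, 178.11°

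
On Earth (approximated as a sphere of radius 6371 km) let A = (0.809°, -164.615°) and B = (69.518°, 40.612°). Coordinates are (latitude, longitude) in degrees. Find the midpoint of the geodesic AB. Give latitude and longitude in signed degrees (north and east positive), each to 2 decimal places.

The central angle between A and B is δ = 1.8789 rad.
With f = 0.5, the slerp weights are sin((1−f)δ)/sin δ = 0.8471 and sin(fδ)/sin δ = 0.8471.
Weighted sum of the unit vectors: (0.8471)·(-0.9641,-0.2653,0.0141) + (0.8471)·(0.2656,0.2278,0.9368) = (-0.5917, -0.0318, 0.8055).
Converting back: φ = atan2(z, √(x²+y²)) = 53.66°, λ = atan2(y, x) = -176.93°.

53.66°, -176.93°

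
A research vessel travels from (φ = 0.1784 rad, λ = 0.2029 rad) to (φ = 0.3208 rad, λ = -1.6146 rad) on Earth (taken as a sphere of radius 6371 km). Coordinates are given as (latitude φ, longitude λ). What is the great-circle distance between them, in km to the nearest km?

11110 km

With latitudes φ₁ = 10.222°, φ₂ = 18.380° and longitude difference Δλ = -104.135°:
cos c = sin φ₁ sin φ₂ + cos φ₁ cos φ₂ cos Δλ = (0.1775)(0.3153) + (0.9841)(0.9490)(-0.2442) = -0.17212,
so c = arccos(-0.17212) = 1.74377 rad.
Distance = R·c = 6371 × 1.7438 ≈ 11110 km.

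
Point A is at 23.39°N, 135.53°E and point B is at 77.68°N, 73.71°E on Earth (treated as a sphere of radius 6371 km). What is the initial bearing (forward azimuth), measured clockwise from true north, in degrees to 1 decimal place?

With φ₁ = 0.4082, φ₂ = 1.3558, Δλ = -1.0790 rad, the forward-azimuth formula gives
θ = atan2( sin Δλ cos φ₂ , cos φ₁ sin φ₂ − sin φ₁ cos φ₂ cos Δλ ) = atan2(-0.1881, 0.8567) = -12.38°.
Adding 360° brings this into [0°, 360°): 347.6°.

347.6°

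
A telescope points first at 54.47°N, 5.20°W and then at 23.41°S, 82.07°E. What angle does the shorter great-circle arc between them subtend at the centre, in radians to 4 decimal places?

1.8733 rad

Let φ₁ = 0.9507 rad, φ₂ = -0.4086 rad, and Δλ = 1.5231 rad.
Haversine: a = sin²(Δφ/2) + cos φ₁ cos φ₂ sin²(Δλ/2) = 0.3950 + (0.5811)(0.9177)(0.4762) = 0.64897.
Central angle c = 2·arcsin(√a) = 1.87332 rad.
So the angular separation is 1.8733 rad.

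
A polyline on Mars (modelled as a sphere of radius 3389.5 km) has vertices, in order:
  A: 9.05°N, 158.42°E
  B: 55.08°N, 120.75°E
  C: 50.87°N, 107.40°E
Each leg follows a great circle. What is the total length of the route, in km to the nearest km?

3777 km

Leg A→B: central angle 0.9564 rad, distance 3241.8 km.
Leg B→C: central angle 0.1580 rad, distance 535.6 km.
Total: 3241.8 + 535.6 ≈ 3777 km.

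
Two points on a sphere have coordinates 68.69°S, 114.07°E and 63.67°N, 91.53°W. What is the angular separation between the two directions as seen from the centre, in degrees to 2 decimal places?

With latitudes φ₁ = -68.690°, φ₂ = 63.670° and longitude difference Δλ = 154.400°:
cos c = sin φ₁ sin φ₂ + cos φ₁ cos φ₂ cos Δλ = (-0.9316)(0.8963) + (0.3634)(0.4435)(-0.9018) = -0.98034,
so c = arccos(-0.98034) = 2.94298 rad.
So the angular separation is 168.62°.

168.62°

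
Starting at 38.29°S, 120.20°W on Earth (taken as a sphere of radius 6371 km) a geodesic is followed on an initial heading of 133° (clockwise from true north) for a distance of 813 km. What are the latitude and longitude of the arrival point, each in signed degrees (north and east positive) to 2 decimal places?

Angular distance δ = d/R = 813/6371 = 0.12761 rad; initial bearing θ = 2.3213 rad.
sin φ₂ = sin φ₁ cos δ + cos φ₁ sin δ cos θ = (-0.6196)(0.9919) + (0.7849)(0.1273)(-0.6820) = -0.6827, so φ₂ = -43.06°.
Δλ = atan2(sin θ sin δ cos φ₁, cos δ − sin φ₁ sin φ₂) = atan2(0.0731, 0.5688) = 7.318°.
λ₂ = -120.200° + 7.318° = -112.88°.

-43.06°, -112.88°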